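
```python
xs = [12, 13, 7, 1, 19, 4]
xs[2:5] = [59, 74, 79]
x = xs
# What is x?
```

xs starts as [12, 13, 7, 1, 19, 4] (length 6). The slice xs[2:5] covers indices [2, 3, 4] with values [7, 1, 19]. Replacing that slice with [59, 74, 79] (same length) produces [12, 13, 59, 74, 79, 4].

[12, 13, 59, 74, 79, 4]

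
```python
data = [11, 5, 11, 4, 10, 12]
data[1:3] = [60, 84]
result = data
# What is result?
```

data starts as [11, 5, 11, 4, 10, 12] (length 6). The slice data[1:3] covers indices [1, 2] with values [5, 11]. Replacing that slice with [60, 84] (same length) produces [11, 60, 84, 4, 10, 12].

[11, 60, 84, 4, 10, 12]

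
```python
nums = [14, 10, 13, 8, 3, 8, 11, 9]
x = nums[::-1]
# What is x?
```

nums has length 8. The slice nums[::-1] selects indices [7, 6, 5, 4, 3, 2, 1, 0] (7->9, 6->11, 5->8, 4->3, 3->8, 2->13, 1->10, 0->14), giving [9, 11, 8, 3, 8, 13, 10, 14].

[9, 11, 8, 3, 8, 13, 10, 14]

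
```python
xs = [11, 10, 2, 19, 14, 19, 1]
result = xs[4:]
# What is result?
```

xs has length 7. The slice xs[4:] selects indices [4, 5, 6] (4->14, 5->19, 6->1), giving [14, 19, 1].

[14, 19, 1]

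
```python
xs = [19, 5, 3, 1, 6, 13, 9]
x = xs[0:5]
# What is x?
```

xs has length 7. The slice xs[0:5] selects indices [0, 1, 2, 3, 4] (0->19, 1->5, 2->3, 3->1, 4->6), giving [19, 5, 3, 1, 6].

[19, 5, 3, 1, 6]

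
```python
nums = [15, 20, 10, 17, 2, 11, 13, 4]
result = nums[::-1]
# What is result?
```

nums has length 8. The slice nums[::-1] selects indices [7, 6, 5, 4, 3, 2, 1, 0] (7->4, 6->13, 5->11, 4->2, 3->17, 2->10, 1->20, 0->15), giving [4, 13, 11, 2, 17, 10, 20, 15].

[4, 13, 11, 2, 17, 10, 20, 15]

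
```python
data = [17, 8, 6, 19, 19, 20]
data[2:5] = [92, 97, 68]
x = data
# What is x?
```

data starts as [17, 8, 6, 19, 19, 20] (length 6). The slice data[2:5] covers indices [2, 3, 4] with values [6, 19, 19]. Replacing that slice with [92, 97, 68] (same length) produces [17, 8, 92, 97, 68, 20].

[17, 8, 92, 97, 68, 20]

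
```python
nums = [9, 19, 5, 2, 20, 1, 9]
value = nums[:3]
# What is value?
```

nums has length 7. The slice nums[:3] selects indices [0, 1, 2] (0->9, 1->19, 2->5), giving [9, 19, 5].

[9, 19, 5]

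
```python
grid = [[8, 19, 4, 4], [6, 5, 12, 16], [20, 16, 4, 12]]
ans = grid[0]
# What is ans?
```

grid has 3 rows. Row 0 is [8, 19, 4, 4].

[8, 19, 4, 4]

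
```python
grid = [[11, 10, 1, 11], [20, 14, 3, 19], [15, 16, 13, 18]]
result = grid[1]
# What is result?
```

grid has 3 rows. Row 1 is [20, 14, 3, 19].

[20, 14, 3, 19]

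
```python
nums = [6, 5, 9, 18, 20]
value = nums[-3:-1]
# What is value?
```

nums has length 5. The slice nums[-3:-1] selects indices [2, 3] (2->9, 3->18), giving [9, 18].

[9, 18]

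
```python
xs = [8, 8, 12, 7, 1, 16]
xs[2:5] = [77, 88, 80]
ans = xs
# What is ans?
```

xs starts as [8, 8, 12, 7, 1, 16] (length 6). The slice xs[2:5] covers indices [2, 3, 4] with values [12, 7, 1]. Replacing that slice with [77, 88, 80] (same length) produces [8, 8, 77, 88, 80, 16].

[8, 8, 77, 88, 80, 16]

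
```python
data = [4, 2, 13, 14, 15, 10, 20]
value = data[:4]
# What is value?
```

data has length 7. The slice data[:4] selects indices [0, 1, 2, 3] (0->4, 1->2, 2->13, 3->14), giving [4, 2, 13, 14].

[4, 2, 13, 14]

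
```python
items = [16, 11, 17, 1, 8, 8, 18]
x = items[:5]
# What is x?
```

items has length 7. The slice items[:5] selects indices [0, 1, 2, 3, 4] (0->16, 1->11, 2->17, 3->1, 4->8), giving [16, 11, 17, 1, 8].

[16, 11, 17, 1, 8]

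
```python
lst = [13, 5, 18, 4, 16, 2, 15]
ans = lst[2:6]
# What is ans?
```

lst has length 7. The slice lst[2:6] selects indices [2, 3, 4, 5] (2->18, 3->4, 4->16, 5->2), giving [18, 4, 16, 2].

[18, 4, 16, 2]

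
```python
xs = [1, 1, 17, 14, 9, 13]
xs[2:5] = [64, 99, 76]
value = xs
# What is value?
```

xs starts as [1, 1, 17, 14, 9, 13] (length 6). The slice xs[2:5] covers indices [2, 3, 4] with values [17, 14, 9]. Replacing that slice with [64, 99, 76] (same length) produces [1, 1, 64, 99, 76, 13].

[1, 1, 64, 99, 76, 13]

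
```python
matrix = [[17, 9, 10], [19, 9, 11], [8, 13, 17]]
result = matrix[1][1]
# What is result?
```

matrix[1] = [19, 9, 11]. Taking column 1 of that row yields 9.

9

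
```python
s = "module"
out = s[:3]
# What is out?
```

s has length 6. The slice s[:3] selects indices [0, 1, 2] (0->'m', 1->'o', 2->'d'), giving 'mod'.

'mod'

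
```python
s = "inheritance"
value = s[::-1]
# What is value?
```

s has length 11. The slice s[::-1] selects indices [10, 9, 8, 7, 6, 5, 4, 3, 2, 1, 0] (10->'e', 9->'c', 8->'n', 7->'a', 6->'t', 5->'i', 4->'r', 3->'e', 2->'h', 1->'n', 0->'i'), giving 'ecnatirehni'.

'ecnatirehni'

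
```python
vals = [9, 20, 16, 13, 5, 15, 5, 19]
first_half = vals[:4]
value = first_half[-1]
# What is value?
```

vals has length 8. The slice vals[:4] selects indices [0, 1, 2, 3] (0->9, 1->20, 2->16, 3->13), giving [9, 20, 16, 13]. So first_half = [9, 20, 16, 13]. Then first_half[-1] = 13.

13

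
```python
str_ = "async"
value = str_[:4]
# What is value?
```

str_ has length 5. The slice str_[:4] selects indices [0, 1, 2, 3] (0->'a', 1->'s', 2->'y', 3->'n'), giving 'asyn'.

'asyn'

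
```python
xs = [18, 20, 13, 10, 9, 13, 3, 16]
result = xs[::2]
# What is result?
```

xs has length 8. The slice xs[::2] selects indices [0, 2, 4, 6] (0->18, 2->13, 4->9, 6->3), giving [18, 13, 9, 3].

[18, 13, 9, 3]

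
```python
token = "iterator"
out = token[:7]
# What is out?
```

token has length 8. The slice token[:7] selects indices [0, 1, 2, 3, 4, 5, 6] (0->'i', 1->'t', 2->'e', 3->'r', 4->'a', 5->'t', 6->'o'), giving 'iterato'.

'iterato'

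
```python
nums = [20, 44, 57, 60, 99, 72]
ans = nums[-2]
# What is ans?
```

nums has length 6. Negative index -2 maps to positive index 6 + (-2) = 4. nums[4] = 99.

99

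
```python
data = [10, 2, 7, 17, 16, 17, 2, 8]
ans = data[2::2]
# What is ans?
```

data has length 8. The slice data[2::2] selects indices [2, 4, 6] (2->7, 4->16, 6->2), giving [7, 16, 2].

[7, 16, 2]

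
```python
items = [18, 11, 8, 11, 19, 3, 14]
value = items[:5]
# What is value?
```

items has length 7. The slice items[:5] selects indices [0, 1, 2, 3, 4] (0->18, 1->11, 2->8, 3->11, 4->19), giving [18, 11, 8, 11, 19].

[18, 11, 8, 11, 19]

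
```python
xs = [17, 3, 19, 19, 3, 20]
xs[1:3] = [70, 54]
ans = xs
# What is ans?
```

xs starts as [17, 3, 19, 19, 3, 20] (length 6). The slice xs[1:3] covers indices [1, 2] with values [3, 19]. Replacing that slice with [70, 54] (same length) produces [17, 70, 54, 19, 3, 20].

[17, 70, 54, 19, 3, 20]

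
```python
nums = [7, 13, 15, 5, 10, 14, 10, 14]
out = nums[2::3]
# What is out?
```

nums has length 8. The slice nums[2::3] selects indices [2, 5] (2->15, 5->14), giving [15, 14].

[15, 14]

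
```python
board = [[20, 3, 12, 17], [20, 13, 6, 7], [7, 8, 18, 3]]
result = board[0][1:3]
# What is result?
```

board[0] = [20, 3, 12, 17]. board[0] has length 4. The slice board[0][1:3] selects indices [1, 2] (1->3, 2->12), giving [3, 12].

[3, 12]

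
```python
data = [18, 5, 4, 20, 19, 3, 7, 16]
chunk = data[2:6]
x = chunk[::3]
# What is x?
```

data has length 8. The slice data[2:6] selects indices [2, 3, 4, 5] (2->4, 3->20, 4->19, 5->3), giving [4, 20, 19, 3]. So chunk = [4, 20, 19, 3]. chunk has length 4. The slice chunk[::3] selects indices [0, 3] (0->4, 3->3), giving [4, 3].

[4, 3]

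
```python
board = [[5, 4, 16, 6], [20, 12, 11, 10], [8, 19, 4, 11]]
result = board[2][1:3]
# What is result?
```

board[2] = [8, 19, 4, 11]. board[2] has length 4. The slice board[2][1:3] selects indices [1, 2] (1->19, 2->4), giving [19, 4].

[19, 4]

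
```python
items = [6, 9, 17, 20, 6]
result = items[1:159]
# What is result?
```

items has length 5. The slice items[1:159] selects indices [1, 2, 3, 4] (1->9, 2->17, 3->20, 4->6), giving [9, 17, 20, 6].

[9, 17, 20, 6]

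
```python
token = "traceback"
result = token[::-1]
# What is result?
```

token has length 9. The slice token[::-1] selects indices [8, 7, 6, 5, 4, 3, 2, 1, 0] (8->'k', 7->'c', 6->'a', 5->'b', 4->'e', 3->'c', 2->'a', 1->'r', 0->'t'), giving 'kcabecart'.

'kcabecart'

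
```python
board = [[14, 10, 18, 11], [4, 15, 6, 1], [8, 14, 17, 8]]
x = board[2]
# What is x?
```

board has 3 rows. Row 2 is [8, 14, 17, 8].

[8, 14, 17, 8]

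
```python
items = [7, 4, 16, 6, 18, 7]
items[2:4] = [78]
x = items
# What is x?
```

items starts as [7, 4, 16, 6, 18, 7] (length 6). The slice items[2:4] covers indices [2, 3] with values [16, 6]. Replacing that slice with [78] (different length) produces [7, 4, 78, 18, 7].

[7, 4, 78, 18, 7]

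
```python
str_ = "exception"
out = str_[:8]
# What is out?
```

str_ has length 9. The slice str_[:8] selects indices [0, 1, 2, 3, 4, 5, 6, 7] (0->'e', 1->'x', 2->'c', 3->'e', 4->'p', 5->'t', 6->'i', 7->'o'), giving 'exceptio'.

'exceptio'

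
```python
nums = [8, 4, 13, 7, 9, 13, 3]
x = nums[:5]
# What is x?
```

nums has length 7. The slice nums[:5] selects indices [0, 1, 2, 3, 4] (0->8, 1->4, 2->13, 3->7, 4->9), giving [8, 4, 13, 7, 9].

[8, 4, 13, 7, 9]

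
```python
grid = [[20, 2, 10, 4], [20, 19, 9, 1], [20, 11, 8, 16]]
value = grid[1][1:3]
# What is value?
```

grid[1] = [20, 19, 9, 1]. grid[1] has length 4. The slice grid[1][1:3] selects indices [1, 2] (1->19, 2->9), giving [19, 9].

[19, 9]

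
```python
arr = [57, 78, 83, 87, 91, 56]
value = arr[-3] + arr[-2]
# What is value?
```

arr has length 6. Negative index -3 maps to positive index 6 + (-3) = 3. arr[3] = 87.
arr has length 6. Negative index -2 maps to positive index 6 + (-2) = 4. arr[4] = 91.
Sum: 87 + 91 = 178.

178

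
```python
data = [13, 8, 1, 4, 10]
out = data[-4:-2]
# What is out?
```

data has length 5. The slice data[-4:-2] selects indices [1, 2] (1->8, 2->1), giving [8, 1].

[8, 1]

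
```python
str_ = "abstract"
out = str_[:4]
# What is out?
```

str_ has length 8. The slice str_[:4] selects indices [0, 1, 2, 3] (0->'a', 1->'b', 2->'s', 3->'t'), giving 'abst'.

'abst'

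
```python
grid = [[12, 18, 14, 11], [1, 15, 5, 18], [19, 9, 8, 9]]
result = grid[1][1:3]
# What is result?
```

grid[1] = [1, 15, 5, 18]. grid[1] has length 4. The slice grid[1][1:3] selects indices [1, 2] (1->15, 2->5), giving [15, 5].

[15, 5]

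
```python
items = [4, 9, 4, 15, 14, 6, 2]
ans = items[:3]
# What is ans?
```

items has length 7. The slice items[:3] selects indices [0, 1, 2] (0->4, 1->9, 2->4), giving [4, 9, 4].

[4, 9, 4]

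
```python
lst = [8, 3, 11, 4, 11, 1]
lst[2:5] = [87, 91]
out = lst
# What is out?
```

lst starts as [8, 3, 11, 4, 11, 1] (length 6). The slice lst[2:5] covers indices [2, 3, 4] with values [11, 4, 11]. Replacing that slice with [87, 91] (different length) produces [8, 3, 87, 91, 1].

[8, 3, 87, 91, 1]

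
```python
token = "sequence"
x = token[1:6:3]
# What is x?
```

token has length 8. The slice token[1:6:3] selects indices [1, 4] (1->'e', 4->'e'), giving 'ee'.

'ee'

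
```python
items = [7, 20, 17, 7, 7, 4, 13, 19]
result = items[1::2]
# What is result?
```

items has length 8. The slice items[1::2] selects indices [1, 3, 5, 7] (1->20, 3->7, 5->4, 7->19), giving [20, 7, 4, 19].

[20, 7, 4, 19]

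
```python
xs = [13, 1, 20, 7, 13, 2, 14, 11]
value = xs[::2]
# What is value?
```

xs has length 8. The slice xs[::2] selects indices [0, 2, 4, 6] (0->13, 2->20, 4->13, 6->14), giving [13, 20, 13, 14].

[13, 20, 13, 14]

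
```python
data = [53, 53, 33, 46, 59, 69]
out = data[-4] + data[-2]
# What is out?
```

data has length 6. Negative index -4 maps to positive index 6 + (-4) = 2. data[2] = 33.
data has length 6. Negative index -2 maps to positive index 6 + (-2) = 4. data[4] = 59.
Sum: 33 + 59 = 92.

92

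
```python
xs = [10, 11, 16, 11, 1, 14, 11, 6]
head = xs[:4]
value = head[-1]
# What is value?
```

xs has length 8. The slice xs[:4] selects indices [0, 1, 2, 3] (0->10, 1->11, 2->16, 3->11), giving [10, 11, 16, 11]. So head = [10, 11, 16, 11]. Then head[-1] = 11.

11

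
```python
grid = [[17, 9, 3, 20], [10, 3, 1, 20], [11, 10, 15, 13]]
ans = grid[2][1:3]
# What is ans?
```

grid[2] = [11, 10, 15, 13]. grid[2] has length 4. The slice grid[2][1:3] selects indices [1, 2] (1->10, 2->15), giving [10, 15].

[10, 15]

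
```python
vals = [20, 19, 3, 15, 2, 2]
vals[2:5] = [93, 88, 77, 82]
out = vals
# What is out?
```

vals starts as [20, 19, 3, 15, 2, 2] (length 6). The slice vals[2:5] covers indices [2, 3, 4] with values [3, 15, 2]. Replacing that slice with [93, 88, 77, 82] (different length) produces [20, 19, 93, 88, 77, 82, 2].

[20, 19, 93, 88, 77, 82, 2]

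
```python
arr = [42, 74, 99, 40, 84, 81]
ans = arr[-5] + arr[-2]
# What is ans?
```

arr has length 6. Negative index -5 maps to positive index 6 + (-5) = 1. arr[1] = 74.
arr has length 6. Negative index -2 maps to positive index 6 + (-2) = 4. arr[4] = 84.
Sum: 74 + 84 = 158.

158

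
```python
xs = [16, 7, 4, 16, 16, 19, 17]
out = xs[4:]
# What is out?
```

xs has length 7. The slice xs[4:] selects indices [4, 5, 6] (4->16, 5->19, 6->17), giving [16, 19, 17].

[16, 19, 17]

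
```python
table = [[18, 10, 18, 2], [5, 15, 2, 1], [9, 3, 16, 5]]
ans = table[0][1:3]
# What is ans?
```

table[0] = [18, 10, 18, 2]. table[0] has length 4. The slice table[0][1:3] selects indices [1, 2] (1->10, 2->18), giving [10, 18].

[10, 18]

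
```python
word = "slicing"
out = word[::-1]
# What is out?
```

word has length 7. The slice word[::-1] selects indices [6, 5, 4, 3, 2, 1, 0] (6->'g', 5->'n', 4->'i', 3->'c', 2->'i', 1->'l', 0->'s'), giving 'gnicils'.

'gnicils'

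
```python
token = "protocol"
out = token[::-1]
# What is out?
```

token has length 8. The slice token[::-1] selects indices [7, 6, 5, 4, 3, 2, 1, 0] (7->'l', 6->'o', 5->'c', 4->'o', 3->'t', 2->'o', 1->'r', 0->'p'), giving 'locotorp'.

'locotorp'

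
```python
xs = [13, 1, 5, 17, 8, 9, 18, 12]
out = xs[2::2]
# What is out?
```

xs has length 8. The slice xs[2::2] selects indices [2, 4, 6] (2->5, 4->8, 6->18), giving [5, 8, 18].

[5, 8, 18]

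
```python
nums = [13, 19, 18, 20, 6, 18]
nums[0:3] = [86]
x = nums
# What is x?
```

nums starts as [13, 19, 18, 20, 6, 18] (length 6). The slice nums[0:3] covers indices [0, 1, 2] with values [13, 19, 18]. Replacing that slice with [86] (different length) produces [86, 20, 6, 18].

[86, 20, 6, 18]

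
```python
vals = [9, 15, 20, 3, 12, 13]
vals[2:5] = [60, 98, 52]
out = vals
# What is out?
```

vals starts as [9, 15, 20, 3, 12, 13] (length 6). The slice vals[2:5] covers indices [2, 3, 4] with values [20, 3, 12]. Replacing that slice with [60, 98, 52] (same length) produces [9, 15, 60, 98, 52, 13].

[9, 15, 60, 98, 52, 13]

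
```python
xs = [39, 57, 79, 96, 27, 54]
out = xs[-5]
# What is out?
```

xs has length 6. Negative index -5 maps to positive index 6 + (-5) = 1. xs[1] = 57.

57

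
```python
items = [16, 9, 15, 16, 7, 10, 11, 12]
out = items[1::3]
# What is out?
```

items has length 8. The slice items[1::3] selects indices [1, 4, 7] (1->9, 4->7, 7->12), giving [9, 7, 12].

[9, 7, 12]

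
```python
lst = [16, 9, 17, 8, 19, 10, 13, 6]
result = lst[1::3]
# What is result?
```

lst has length 8. The slice lst[1::3] selects indices [1, 4, 7] (1->9, 4->19, 7->6), giving [9, 19, 6].

[9, 19, 6]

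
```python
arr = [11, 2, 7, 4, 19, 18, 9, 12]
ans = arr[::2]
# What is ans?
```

arr has length 8. The slice arr[::2] selects indices [0, 2, 4, 6] (0->11, 2->7, 4->19, 6->9), giving [11, 7, 19, 9].

[11, 7, 19, 9]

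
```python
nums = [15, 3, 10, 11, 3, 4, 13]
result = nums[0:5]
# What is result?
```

nums has length 7. The slice nums[0:5] selects indices [0, 1, 2, 3, 4] (0->15, 1->3, 2->10, 3->11, 4->3), giving [15, 3, 10, 11, 3].

[15, 3, 10, 11, 3]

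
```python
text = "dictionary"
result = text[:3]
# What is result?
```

text has length 10. The slice text[:3] selects indices [0, 1, 2] (0->'d', 1->'i', 2->'c'), giving 'dic'.

'dic'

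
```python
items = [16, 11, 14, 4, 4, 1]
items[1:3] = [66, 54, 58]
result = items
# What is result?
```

items starts as [16, 11, 14, 4, 4, 1] (length 6). The slice items[1:3] covers indices [1, 2] with values [11, 14]. Replacing that slice with [66, 54, 58] (different length) produces [16, 66, 54, 58, 4, 4, 1].

[16, 66, 54, 58, 4, 4, 1]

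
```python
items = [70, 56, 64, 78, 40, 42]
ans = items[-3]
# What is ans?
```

items has length 6. Negative index -3 maps to positive index 6 + (-3) = 3. items[3] = 78.

78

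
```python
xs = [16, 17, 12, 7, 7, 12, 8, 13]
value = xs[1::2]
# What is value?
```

xs has length 8. The slice xs[1::2] selects indices [1, 3, 5, 7] (1->17, 3->7, 5->12, 7->13), giving [17, 7, 12, 13].

[17, 7, 12, 13]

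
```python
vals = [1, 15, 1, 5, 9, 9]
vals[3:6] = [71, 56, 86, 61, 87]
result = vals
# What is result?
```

vals starts as [1, 15, 1, 5, 9, 9] (length 6). The slice vals[3:6] covers indices [3, 4, 5] with values [5, 9, 9]. Replacing that slice with [71, 56, 86, 61, 87] (different length) produces [1, 15, 1, 71, 56, 86, 61, 87].

[1, 15, 1, 71, 56, 86, 61, 87]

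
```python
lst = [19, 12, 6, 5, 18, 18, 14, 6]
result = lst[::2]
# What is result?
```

lst has length 8. The slice lst[::2] selects indices [0, 2, 4, 6] (0->19, 2->6, 4->18, 6->14), giving [19, 6, 18, 14].

[19, 6, 18, 14]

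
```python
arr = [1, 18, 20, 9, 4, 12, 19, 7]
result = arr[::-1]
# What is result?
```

arr has length 8. The slice arr[::-1] selects indices [7, 6, 5, 4, 3, 2, 1, 0] (7->7, 6->19, 5->12, 4->4, 3->9, 2->20, 1->18, 0->1), giving [7, 19, 12, 4, 9, 20, 18, 1].

[7, 19, 12, 4, 9, 20, 18, 1]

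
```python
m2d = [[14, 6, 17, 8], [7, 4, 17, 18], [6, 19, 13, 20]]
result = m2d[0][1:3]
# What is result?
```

m2d[0] = [14, 6, 17, 8]. m2d[0] has length 4. The slice m2d[0][1:3] selects indices [1, 2] (1->6, 2->17), giving [6, 17].

[6, 17]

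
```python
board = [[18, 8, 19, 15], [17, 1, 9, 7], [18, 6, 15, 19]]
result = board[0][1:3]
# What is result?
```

board[0] = [18, 8, 19, 15]. board[0] has length 4. The slice board[0][1:3] selects indices [1, 2] (1->8, 2->19), giving [8, 19].

[8, 19]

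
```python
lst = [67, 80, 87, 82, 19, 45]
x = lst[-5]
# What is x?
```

lst has length 6. Negative index -5 maps to positive index 6 + (-5) = 1. lst[1] = 80.

80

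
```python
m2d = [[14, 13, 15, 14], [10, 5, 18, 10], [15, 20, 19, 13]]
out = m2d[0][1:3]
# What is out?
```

m2d[0] = [14, 13, 15, 14]. m2d[0] has length 4. The slice m2d[0][1:3] selects indices [1, 2] (1->13, 2->15), giving [13, 15].

[13, 15]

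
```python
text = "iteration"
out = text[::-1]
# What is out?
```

text has length 9. The slice text[::-1] selects indices [8, 7, 6, 5, 4, 3, 2, 1, 0] (8->'n', 7->'o', 6->'i', 5->'t', 4->'a', 3->'r', 2->'e', 1->'t', 0->'i'), giving 'noitareti'.

'noitareti'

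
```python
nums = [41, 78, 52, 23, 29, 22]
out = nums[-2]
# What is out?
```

nums has length 6. Negative index -2 maps to positive index 6 + (-2) = 4. nums[4] = 29.

29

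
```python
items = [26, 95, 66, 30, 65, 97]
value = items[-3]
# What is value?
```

items has length 6. Negative index -3 maps to positive index 6 + (-3) = 3. items[3] = 30.

30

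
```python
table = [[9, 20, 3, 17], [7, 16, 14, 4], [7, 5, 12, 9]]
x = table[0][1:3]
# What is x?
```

table[0] = [9, 20, 3, 17]. table[0] has length 4. The slice table[0][1:3] selects indices [1, 2] (1->20, 2->3), giving [20, 3].

[20, 3]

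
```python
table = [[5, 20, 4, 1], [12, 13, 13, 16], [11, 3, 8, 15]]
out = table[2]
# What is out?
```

table has 3 rows. Row 2 is [11, 3, 8, 15].

[11, 3, 8, 15]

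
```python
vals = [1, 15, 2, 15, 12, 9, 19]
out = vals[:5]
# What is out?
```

vals has length 7. The slice vals[:5] selects indices [0, 1, 2, 3, 4] (0->1, 1->15, 2->2, 3->15, 4->12), giving [1, 15, 2, 15, 12].

[1, 15, 2, 15, 12]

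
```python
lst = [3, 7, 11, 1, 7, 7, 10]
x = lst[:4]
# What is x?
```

lst has length 7. The slice lst[:4] selects indices [0, 1, 2, 3] (0->3, 1->7, 2->11, 3->1), giving [3, 7, 11, 1].

[3, 7, 11, 1]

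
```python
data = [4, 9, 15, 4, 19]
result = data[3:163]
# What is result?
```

data has length 5. The slice data[3:163] selects indices [3, 4] (3->4, 4->19), giving [4, 19].

[4, 19]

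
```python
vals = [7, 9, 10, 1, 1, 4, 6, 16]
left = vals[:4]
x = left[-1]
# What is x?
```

vals has length 8. The slice vals[:4] selects indices [0, 1, 2, 3] (0->7, 1->9, 2->10, 3->1), giving [7, 9, 10, 1]. So left = [7, 9, 10, 1]. Then left[-1] = 1.

1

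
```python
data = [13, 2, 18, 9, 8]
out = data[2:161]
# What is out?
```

data has length 5. The slice data[2:161] selects indices [2, 3, 4] (2->18, 3->9, 4->8), giving [18, 9, 8].

[18, 9, 8]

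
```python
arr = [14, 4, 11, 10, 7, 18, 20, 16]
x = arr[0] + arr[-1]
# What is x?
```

arr has length 8. arr[0] = 14.
arr has length 8. Negative index -1 maps to positive index 8 + (-1) = 7. arr[7] = 16.
Sum: 14 + 16 = 30.

30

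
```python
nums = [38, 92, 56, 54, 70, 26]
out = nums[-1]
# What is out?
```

nums has length 6. Negative index -1 maps to positive index 6 + (-1) = 5. nums[5] = 26.

26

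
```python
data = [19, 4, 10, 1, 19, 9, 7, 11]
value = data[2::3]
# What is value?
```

data has length 8. The slice data[2::3] selects indices [2, 5] (2->10, 5->9), giving [10, 9].

[10, 9]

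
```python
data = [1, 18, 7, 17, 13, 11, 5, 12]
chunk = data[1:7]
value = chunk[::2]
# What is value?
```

data has length 8. The slice data[1:7] selects indices [1, 2, 3, 4, 5, 6] (1->18, 2->7, 3->17, 4->13, 5->11, 6->5), giving [18, 7, 17, 13, 11, 5]. So chunk = [18, 7, 17, 13, 11, 5]. chunk has length 6. The slice chunk[::2] selects indices [0, 2, 4] (0->18, 2->17, 4->11), giving [18, 17, 11].

[18, 17, 11]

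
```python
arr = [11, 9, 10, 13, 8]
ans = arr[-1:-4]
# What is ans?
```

arr has length 5. The slice arr[-1:-4] resolves to an empty index range, so the result is [].

[]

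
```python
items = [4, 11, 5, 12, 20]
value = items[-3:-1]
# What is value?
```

items has length 5. The slice items[-3:-1] selects indices [2, 3] (2->5, 3->12), giving [5, 12].

[5, 12]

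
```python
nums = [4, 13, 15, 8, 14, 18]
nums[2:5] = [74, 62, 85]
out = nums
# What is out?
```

nums starts as [4, 13, 15, 8, 14, 18] (length 6). The slice nums[2:5] covers indices [2, 3, 4] with values [15, 8, 14]. Replacing that slice with [74, 62, 85] (same length) produces [4, 13, 74, 62, 85, 18].

[4, 13, 74, 62, 85, 18]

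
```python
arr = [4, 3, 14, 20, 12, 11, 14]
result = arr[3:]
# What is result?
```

arr has length 7. The slice arr[3:] selects indices [3, 4, 5, 6] (3->20, 4->12, 5->11, 6->14), giving [20, 12, 11, 14].

[20, 12, 11, 14]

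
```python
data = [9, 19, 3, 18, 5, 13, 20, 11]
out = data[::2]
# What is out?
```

data has length 8. The slice data[::2] selects indices [0, 2, 4, 6] (0->9, 2->3, 4->5, 6->20), giving [9, 3, 5, 20].

[9, 3, 5, 20]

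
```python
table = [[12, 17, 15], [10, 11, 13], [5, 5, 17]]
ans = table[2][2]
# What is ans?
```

table[2] = [5, 5, 17]. Taking column 2 of that row yields 17.

17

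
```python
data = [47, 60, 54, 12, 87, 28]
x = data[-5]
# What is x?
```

data has length 6. Negative index -5 maps to positive index 6 + (-5) = 1. data[1] = 60.

60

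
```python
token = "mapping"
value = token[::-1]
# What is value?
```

token has length 7. The slice token[::-1] selects indices [6, 5, 4, 3, 2, 1, 0] (6->'g', 5->'n', 4->'i', 3->'p', 2->'p', 1->'a', 0->'m'), giving 'gnippam'.

'gnippam'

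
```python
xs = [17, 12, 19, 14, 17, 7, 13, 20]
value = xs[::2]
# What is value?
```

xs has length 8. The slice xs[::2] selects indices [0, 2, 4, 6] (0->17, 2->19, 4->17, 6->13), giving [17, 19, 17, 13].

[17, 19, 17, 13]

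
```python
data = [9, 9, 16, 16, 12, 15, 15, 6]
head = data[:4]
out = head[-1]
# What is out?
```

data has length 8. The slice data[:4] selects indices [0, 1, 2, 3] (0->9, 1->9, 2->16, 3->16), giving [9, 9, 16, 16]. So head = [9, 9, 16, 16]. Then head[-1] = 16.

16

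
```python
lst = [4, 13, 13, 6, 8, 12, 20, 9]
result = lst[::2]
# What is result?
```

lst has length 8. The slice lst[::2] selects indices [0, 2, 4, 6] (0->4, 2->13, 4->8, 6->20), giving [4, 13, 8, 20].

[4, 13, 8, 20]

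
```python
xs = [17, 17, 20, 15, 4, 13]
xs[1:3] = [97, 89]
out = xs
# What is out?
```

xs starts as [17, 17, 20, 15, 4, 13] (length 6). The slice xs[1:3] covers indices [1, 2] with values [17, 20]. Replacing that slice with [97, 89] (same length) produces [17, 97, 89, 15, 4, 13].

[17, 97, 89, 15, 4, 13]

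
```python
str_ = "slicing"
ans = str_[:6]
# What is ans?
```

str_ has length 7. The slice str_[:6] selects indices [0, 1, 2, 3, 4, 5] (0->'s', 1->'l', 2->'i', 3->'c', 4->'i', 5->'n'), giving 'slicin'.

'slicin'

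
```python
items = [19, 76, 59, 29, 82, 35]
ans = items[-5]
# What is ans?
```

items has length 6. Negative index -5 maps to positive index 6 + (-5) = 1. items[1] = 76.

76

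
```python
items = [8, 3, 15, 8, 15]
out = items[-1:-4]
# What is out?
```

items has length 5. The slice items[-1:-4] resolves to an empty index range, so the result is [].

[]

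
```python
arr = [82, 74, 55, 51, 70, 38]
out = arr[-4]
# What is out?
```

arr has length 6. Negative index -4 maps to positive index 6 + (-4) = 2. arr[2] = 55.

55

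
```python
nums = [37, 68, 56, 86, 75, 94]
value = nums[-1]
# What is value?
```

nums has length 6. Negative index -1 maps to positive index 6 + (-1) = 5. nums[5] = 94.

94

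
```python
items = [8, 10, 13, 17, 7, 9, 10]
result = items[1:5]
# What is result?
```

items has length 7. The slice items[1:5] selects indices [1, 2, 3, 4] (1->10, 2->13, 3->17, 4->7), giving [10, 13, 17, 7].

[10, 13, 17, 7]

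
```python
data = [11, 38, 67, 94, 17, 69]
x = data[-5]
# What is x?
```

data has length 6. Negative index -5 maps to positive index 6 + (-5) = 1. data[1] = 38.

38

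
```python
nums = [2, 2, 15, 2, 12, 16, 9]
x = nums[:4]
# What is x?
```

nums has length 7. The slice nums[:4] selects indices [0, 1, 2, 3] (0->2, 1->2, 2->15, 3->2), giving [2, 2, 15, 2].

[2, 2, 15, 2]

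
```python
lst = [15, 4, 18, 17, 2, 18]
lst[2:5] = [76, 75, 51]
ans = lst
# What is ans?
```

lst starts as [15, 4, 18, 17, 2, 18] (length 6). The slice lst[2:5] covers indices [2, 3, 4] with values [18, 17, 2]. Replacing that slice with [76, 75, 51] (same length) produces [15, 4, 76, 75, 51, 18].

[15, 4, 76, 75, 51, 18]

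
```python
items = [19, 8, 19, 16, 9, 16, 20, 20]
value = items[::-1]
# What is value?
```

items has length 8. The slice items[::-1] selects indices [7, 6, 5, 4, 3, 2, 1, 0] (7->20, 6->20, 5->16, 4->9, 3->16, 2->19, 1->8, 0->19), giving [20, 20, 16, 9, 16, 19, 8, 19].

[20, 20, 16, 9, 16, 19, 8, 19]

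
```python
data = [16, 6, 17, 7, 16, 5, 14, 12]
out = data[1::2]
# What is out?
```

data has length 8. The slice data[1::2] selects indices [1, 3, 5, 7] (1->6, 3->7, 5->5, 7->12), giving [6, 7, 5, 12].

[6, 7, 5, 12]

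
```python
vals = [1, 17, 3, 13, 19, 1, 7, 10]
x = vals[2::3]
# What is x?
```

vals has length 8. The slice vals[2::3] selects indices [2, 5] (2->3, 5->1), giving [3, 1].

[3, 1]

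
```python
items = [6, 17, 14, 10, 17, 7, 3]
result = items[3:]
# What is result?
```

items has length 7. The slice items[3:] selects indices [3, 4, 5, 6] (3->10, 4->17, 5->7, 6->3), giving [10, 17, 7, 3].

[10, 17, 7, 3]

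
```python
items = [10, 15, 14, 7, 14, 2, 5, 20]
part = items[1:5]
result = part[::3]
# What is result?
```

items has length 8. The slice items[1:5] selects indices [1, 2, 3, 4] (1->15, 2->14, 3->7, 4->14), giving [15, 14, 7, 14]. So part = [15, 14, 7, 14]. part has length 4. The slice part[::3] selects indices [0, 3] (0->15, 3->14), giving [15, 14].

[15, 14]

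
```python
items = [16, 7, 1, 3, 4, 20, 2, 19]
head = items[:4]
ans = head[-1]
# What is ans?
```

items has length 8. The slice items[:4] selects indices [0, 1, 2, 3] (0->16, 1->7, 2->1, 3->3), giving [16, 7, 1, 3]. So head = [16, 7, 1, 3]. Then head[-1] = 3.

3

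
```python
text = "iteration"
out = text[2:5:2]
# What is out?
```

text has length 9. The slice text[2:5:2] selects indices [2, 4] (2->'e', 4->'a'), giving 'ea'.

'ea'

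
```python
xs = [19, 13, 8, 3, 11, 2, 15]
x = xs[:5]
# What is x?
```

xs has length 7. The slice xs[:5] selects indices [0, 1, 2, 3, 4] (0->19, 1->13, 2->8, 3->3, 4->11), giving [19, 13, 8, 3, 11].

[19, 13, 8, 3, 11]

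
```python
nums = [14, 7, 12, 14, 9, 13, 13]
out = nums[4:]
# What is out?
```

nums has length 7. The slice nums[4:] selects indices [4, 5, 6] (4->9, 5->13, 6->13), giving [9, 13, 13].

[9, 13, 13]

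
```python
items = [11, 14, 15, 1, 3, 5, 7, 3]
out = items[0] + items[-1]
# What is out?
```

items has length 8. items[0] = 11.
items has length 8. Negative index -1 maps to positive index 8 + (-1) = 7. items[7] = 3.
Sum: 11 + 3 = 14.

14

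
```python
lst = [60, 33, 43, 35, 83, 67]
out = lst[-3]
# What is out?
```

lst has length 6. Negative index -3 maps to positive index 6 + (-3) = 3. lst[3] = 35.

35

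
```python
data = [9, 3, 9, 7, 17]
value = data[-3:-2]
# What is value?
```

data has length 5. The slice data[-3:-2] selects indices [2] (2->9), giving [9].

[9]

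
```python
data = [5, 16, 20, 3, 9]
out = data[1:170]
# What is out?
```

data has length 5. The slice data[1:170] selects indices [1, 2, 3, 4] (1->16, 2->20, 3->3, 4->9), giving [16, 20, 3, 9].

[16, 20, 3, 9]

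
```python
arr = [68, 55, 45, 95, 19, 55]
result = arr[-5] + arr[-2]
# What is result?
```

arr has length 6. Negative index -5 maps to positive index 6 + (-5) = 1. arr[1] = 55.
arr has length 6. Negative index -2 maps to positive index 6 + (-2) = 4. arr[4] = 19.
Sum: 55 + 19 = 74.

74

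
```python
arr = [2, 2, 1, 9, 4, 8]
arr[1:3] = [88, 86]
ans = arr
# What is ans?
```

arr starts as [2, 2, 1, 9, 4, 8] (length 6). The slice arr[1:3] covers indices [1, 2] with values [2, 1]. Replacing that slice with [88, 86] (same length) produces [2, 88, 86, 9, 4, 8].

[2, 88, 86, 9, 4, 8]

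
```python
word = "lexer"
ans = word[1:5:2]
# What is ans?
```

word has length 5. The slice word[1:5:2] selects indices [1, 3] (1->'e', 3->'e'), giving 'ee'.

'ee'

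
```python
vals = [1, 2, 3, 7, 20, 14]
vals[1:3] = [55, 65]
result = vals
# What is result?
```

vals starts as [1, 2, 3, 7, 20, 14] (length 6). The slice vals[1:3] covers indices [1, 2] with values [2, 3]. Replacing that slice with [55, 65] (same length) produces [1, 55, 65, 7, 20, 14].

[1, 55, 65, 7, 20, 14]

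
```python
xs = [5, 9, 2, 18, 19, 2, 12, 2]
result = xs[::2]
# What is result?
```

xs has length 8. The slice xs[::2] selects indices [0, 2, 4, 6] (0->5, 2->2, 4->19, 6->12), giving [5, 2, 19, 12].

[5, 2, 19, 12]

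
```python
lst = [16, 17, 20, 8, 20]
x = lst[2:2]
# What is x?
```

lst has length 5. The slice lst[2:2] resolves to an empty index range, so the result is [].

[]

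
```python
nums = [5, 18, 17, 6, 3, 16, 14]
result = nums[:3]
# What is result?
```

nums has length 7. The slice nums[:3] selects indices [0, 1, 2] (0->5, 1->18, 2->17), giving [5, 18, 17].

[5, 18, 17]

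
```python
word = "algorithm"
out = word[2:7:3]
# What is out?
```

word has length 9. The slice word[2:7:3] selects indices [2, 5] (2->'g', 5->'i'), giving 'gi'.

'gi'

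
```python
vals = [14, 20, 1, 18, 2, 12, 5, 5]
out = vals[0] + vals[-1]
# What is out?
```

vals has length 8. vals[0] = 14.
vals has length 8. Negative index -1 maps to positive index 8 + (-1) = 7. vals[7] = 5.
Sum: 14 + 5 = 19.

19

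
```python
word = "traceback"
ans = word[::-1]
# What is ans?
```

word has length 9. The slice word[::-1] selects indices [8, 7, 6, 5, 4, 3, 2, 1, 0] (8->'k', 7->'c', 6->'a', 5->'b', 4->'e', 3->'c', 2->'a', 1->'r', 0->'t'), giving 'kcabecart'.

'kcabecart'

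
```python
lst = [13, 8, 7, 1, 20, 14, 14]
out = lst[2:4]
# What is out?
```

lst has length 7. The slice lst[2:4] selects indices [2, 3] (2->7, 3->1), giving [7, 1].

[7, 1]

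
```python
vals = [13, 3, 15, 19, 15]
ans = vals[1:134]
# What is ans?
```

vals has length 5. The slice vals[1:134] selects indices [1, 2, 3, 4] (1->3, 2->15, 3->19, 4->15), giving [3, 15, 19, 15].

[3, 15, 19, 15]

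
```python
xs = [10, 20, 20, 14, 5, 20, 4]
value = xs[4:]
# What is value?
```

xs has length 7. The slice xs[4:] selects indices [4, 5, 6] (4->5, 5->20, 6->4), giving [5, 20, 4].

[5, 20, 4]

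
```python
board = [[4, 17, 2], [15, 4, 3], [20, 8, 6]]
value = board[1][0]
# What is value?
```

board[1] = [15, 4, 3]. Taking column 0 of that row yields 15.

15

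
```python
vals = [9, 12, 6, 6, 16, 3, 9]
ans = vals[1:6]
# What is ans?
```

vals has length 7. The slice vals[1:6] selects indices [1, 2, 3, 4, 5] (1->12, 2->6, 3->6, 4->16, 5->3), giving [12, 6, 6, 16, 3].

[12, 6, 6, 16, 3]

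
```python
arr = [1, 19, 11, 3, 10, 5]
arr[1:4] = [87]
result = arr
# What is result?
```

arr starts as [1, 19, 11, 3, 10, 5] (length 6). The slice arr[1:4] covers indices [1, 2, 3] with values [19, 11, 3]. Replacing that slice with [87] (different length) produces [1, 87, 10, 5].

[1, 87, 10, 5]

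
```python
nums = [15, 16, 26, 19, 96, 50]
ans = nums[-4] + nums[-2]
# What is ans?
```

nums has length 6. Negative index -4 maps to positive index 6 + (-4) = 2. nums[2] = 26.
nums has length 6. Negative index -2 maps to positive index 6 + (-2) = 4. nums[4] = 96.
Sum: 26 + 96 = 122.

122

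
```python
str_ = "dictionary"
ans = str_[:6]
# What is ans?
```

str_ has length 10. The slice str_[:6] selects indices [0, 1, 2, 3, 4, 5] (0->'d', 1->'i', 2->'c', 3->'t', 4->'i', 5->'o'), giving 'dictio'.

'dictio'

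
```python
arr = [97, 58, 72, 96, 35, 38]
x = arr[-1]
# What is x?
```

arr has length 6. Negative index -1 maps to positive index 6 + (-1) = 5. arr[5] = 38.

38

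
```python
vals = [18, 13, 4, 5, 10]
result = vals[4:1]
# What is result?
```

vals has length 5. The slice vals[4:1] resolves to an empty index range, so the result is [].

[]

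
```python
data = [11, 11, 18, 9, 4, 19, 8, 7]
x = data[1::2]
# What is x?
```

data has length 8. The slice data[1::2] selects indices [1, 3, 5, 7] (1->11, 3->9, 5->19, 7->7), giving [11, 9, 19, 7].

[11, 9, 19, 7]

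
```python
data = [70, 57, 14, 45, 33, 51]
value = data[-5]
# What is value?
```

data has length 6. Negative index -5 maps to positive index 6 + (-5) = 1. data[1] = 57.

57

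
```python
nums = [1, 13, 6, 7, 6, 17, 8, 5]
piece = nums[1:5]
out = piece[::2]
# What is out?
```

nums has length 8. The slice nums[1:5] selects indices [1, 2, 3, 4] (1->13, 2->6, 3->7, 4->6), giving [13, 6, 7, 6]. So piece = [13, 6, 7, 6]. piece has length 4. The slice piece[::2] selects indices [0, 2] (0->13, 2->7), giving [13, 7].

[13, 7]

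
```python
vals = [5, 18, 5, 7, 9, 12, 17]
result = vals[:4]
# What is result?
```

vals has length 7. The slice vals[:4] selects indices [0, 1, 2, 3] (0->5, 1->18, 2->5, 3->7), giving [5, 18, 5, 7].

[5, 18, 5, 7]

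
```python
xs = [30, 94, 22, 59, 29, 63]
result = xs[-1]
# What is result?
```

xs has length 6. Negative index -1 maps to positive index 6 + (-1) = 5. xs[5] = 63.

63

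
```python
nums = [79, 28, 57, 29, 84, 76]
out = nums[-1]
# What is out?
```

nums has length 6. Negative index -1 maps to positive index 6 + (-1) = 5. nums[5] = 76.

76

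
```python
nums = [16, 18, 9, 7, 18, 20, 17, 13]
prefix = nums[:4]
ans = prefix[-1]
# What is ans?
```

nums has length 8. The slice nums[:4] selects indices [0, 1, 2, 3] (0->16, 1->18, 2->9, 3->7), giving [16, 18, 9, 7]. So prefix = [16, 18, 9, 7]. Then prefix[-1] = 7.

7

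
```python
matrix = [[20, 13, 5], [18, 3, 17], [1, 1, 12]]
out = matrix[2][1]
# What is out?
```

matrix[2] = [1, 1, 12]. Taking column 1 of that row yields 1.

1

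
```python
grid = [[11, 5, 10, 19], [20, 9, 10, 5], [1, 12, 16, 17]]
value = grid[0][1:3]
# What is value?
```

grid[0] = [11, 5, 10, 19]. grid[0] has length 4. The slice grid[0][1:3] selects indices [1, 2] (1->5, 2->10), giving [5, 10].

[5, 10]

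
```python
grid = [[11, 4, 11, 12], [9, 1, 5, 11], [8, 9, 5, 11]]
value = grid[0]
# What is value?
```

grid has 3 rows. Row 0 is [11, 4, 11, 12].

[11, 4, 11, 12]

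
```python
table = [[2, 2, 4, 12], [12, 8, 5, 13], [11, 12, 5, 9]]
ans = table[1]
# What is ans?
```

table has 3 rows. Row 1 is [12, 8, 5, 13].

[12, 8, 5, 13]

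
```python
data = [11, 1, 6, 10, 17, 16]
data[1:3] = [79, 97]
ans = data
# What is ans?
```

data starts as [11, 1, 6, 10, 17, 16] (length 6). The slice data[1:3] covers indices [1, 2] with values [1, 6]. Replacing that slice with [79, 97] (same length) produces [11, 79, 97, 10, 17, 16].

[11, 79, 97, 10, 17, 16]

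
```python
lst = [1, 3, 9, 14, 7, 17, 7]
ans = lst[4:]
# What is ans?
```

lst has length 7. The slice lst[4:] selects indices [4, 5, 6] (4->7, 5->17, 6->7), giving [7, 17, 7].

[7, 17, 7]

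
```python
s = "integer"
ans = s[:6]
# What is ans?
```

s has length 7. The slice s[:6] selects indices [0, 1, 2, 3, 4, 5] (0->'i', 1->'n', 2->'t', 3->'e', 4->'g', 5->'e'), giving 'intege'.

'intege'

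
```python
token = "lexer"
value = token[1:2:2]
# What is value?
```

token has length 5. The slice token[1:2:2] selects indices [1] (1->'e'), giving 'e'.

'e'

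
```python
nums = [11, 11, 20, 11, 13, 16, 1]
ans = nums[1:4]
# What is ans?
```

nums has length 7. The slice nums[1:4] selects indices [1, 2, 3] (1->11, 2->20, 3->11), giving [11, 20, 11].

[11, 20, 11]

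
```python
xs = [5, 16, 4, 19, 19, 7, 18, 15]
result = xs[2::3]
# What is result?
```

xs has length 8. The slice xs[2::3] selects indices [2, 5] (2->4, 5->7), giving [4, 7].

[4, 7]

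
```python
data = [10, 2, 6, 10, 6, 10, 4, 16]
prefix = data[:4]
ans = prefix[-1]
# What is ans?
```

data has length 8. The slice data[:4] selects indices [0, 1, 2, 3] (0->10, 1->2, 2->6, 3->10), giving [10, 2, 6, 10]. So prefix = [10, 2, 6, 10]. Then prefix[-1] = 10.

10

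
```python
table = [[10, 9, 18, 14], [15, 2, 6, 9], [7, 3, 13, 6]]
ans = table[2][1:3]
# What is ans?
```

table[2] = [7, 3, 13, 6]. table[2] has length 4. The slice table[2][1:3] selects indices [1, 2] (1->3, 2->13), giving [3, 13].

[3, 13]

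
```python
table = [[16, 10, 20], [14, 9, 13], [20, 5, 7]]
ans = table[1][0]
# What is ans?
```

table[1] = [14, 9, 13]. Taking column 0 of that row yields 14.

14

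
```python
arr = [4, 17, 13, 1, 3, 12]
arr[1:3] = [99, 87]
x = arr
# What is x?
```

arr starts as [4, 17, 13, 1, 3, 12] (length 6). The slice arr[1:3] covers indices [1, 2] with values [17, 13]. Replacing that slice with [99, 87] (same length) produces [4, 99, 87, 1, 3, 12].

[4, 99, 87, 1, 3, 12]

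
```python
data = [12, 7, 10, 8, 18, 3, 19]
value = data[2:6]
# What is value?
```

data has length 7. The slice data[2:6] selects indices [2, 3, 4, 5] (2->10, 3->8, 4->18, 5->3), giving [10, 8, 18, 3].

[10, 8, 18, 3]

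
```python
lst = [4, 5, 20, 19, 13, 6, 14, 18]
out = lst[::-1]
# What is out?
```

lst has length 8. The slice lst[::-1] selects indices [7, 6, 5, 4, 3, 2, 1, 0] (7->18, 6->14, 5->6, 4->13, 3->19, 2->20, 1->5, 0->4), giving [18, 14, 6, 13, 19, 20, 5, 4].

[18, 14, 6, 13, 19, 20, 5, 4]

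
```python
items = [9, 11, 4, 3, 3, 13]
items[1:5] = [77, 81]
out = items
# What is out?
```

items starts as [9, 11, 4, 3, 3, 13] (length 6). The slice items[1:5] covers indices [1, 2, 3, 4] with values [11, 4, 3, 3]. Replacing that slice with [77, 81] (different length) produces [9, 77, 81, 13].

[9, 77, 81, 13]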